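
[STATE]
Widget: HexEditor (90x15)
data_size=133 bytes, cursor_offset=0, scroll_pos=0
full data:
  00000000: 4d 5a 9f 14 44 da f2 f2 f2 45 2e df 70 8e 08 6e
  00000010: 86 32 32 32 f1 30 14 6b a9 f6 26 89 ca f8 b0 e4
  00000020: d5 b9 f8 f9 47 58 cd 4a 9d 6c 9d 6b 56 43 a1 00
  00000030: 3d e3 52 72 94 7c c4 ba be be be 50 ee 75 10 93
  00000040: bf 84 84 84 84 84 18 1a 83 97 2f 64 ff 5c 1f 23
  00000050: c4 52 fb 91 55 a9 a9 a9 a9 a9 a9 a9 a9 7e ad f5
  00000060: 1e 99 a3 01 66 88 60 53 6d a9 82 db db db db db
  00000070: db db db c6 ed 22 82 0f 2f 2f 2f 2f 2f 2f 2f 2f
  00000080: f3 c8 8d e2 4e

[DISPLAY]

00000000  4D 5a 9f 14 44 da f2 f2  f2 45 2e df 70 8e 08 6e  |MZ..D....E..p..n|            
00000010  86 32 32 32 f1 30 14 6b  a9 f6 26 89 ca f8 b0 e4  |.222.0.k..&.....|            
00000020  d5 b9 f8 f9 47 58 cd 4a  9d 6c 9d 6b 56 43 a1 00  |....GX.J.l.kVC..|            
00000030  3d e3 52 72 94 7c c4 ba  be be be 50 ee 75 10 93  |=.Rr.|.....P.u..|            
00000040  bf 84 84 84 84 84 18 1a  83 97 2f 64 ff 5c 1f 23  |........../d.\.#|            
00000050  c4 52 fb 91 55 a9 a9 a9  a9 a9 a9 a9 a9 7e ad f5  |.R..U........~..|            
00000060  1e 99 a3 01 66 88 60 53  6d a9 82 db db db db db  |....f.`Sm.......|            
00000070  db db db c6 ed 22 82 0f  2f 2f 2f 2f 2f 2f 2f 2f  |....."..////////|            
00000080  f3 c8 8d e2 4e                                    |....N           |            
                                                                                          
                                                                                          
                                                                                          
                                                                                          
                                                                                          
                                                                                          


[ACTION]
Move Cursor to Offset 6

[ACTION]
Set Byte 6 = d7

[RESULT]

00000000  4d 5a 9f 14 44 da D7 f2  f2 45 2e df 70 8e 08 6e  |MZ..D....E..p..n|            
00000010  86 32 32 32 f1 30 14 6b  a9 f6 26 89 ca f8 b0 e4  |.222.0.k..&.....|            
00000020  d5 b9 f8 f9 47 58 cd 4a  9d 6c 9d 6b 56 43 a1 00  |....GX.J.l.kVC..|            
00000030  3d e3 52 72 94 7c c4 ba  be be be 50 ee 75 10 93  |=.Rr.|.....P.u..|            
00000040  bf 84 84 84 84 84 18 1a  83 97 2f 64 ff 5c 1f 23  |........../d.\.#|            
00000050  c4 52 fb 91 55 a9 a9 a9  a9 a9 a9 a9 a9 7e ad f5  |.R..U........~..|            
00000060  1e 99 a3 01 66 88 60 53  6d a9 82 db db db db db  |....f.`Sm.......|            
00000070  db db db c6 ed 22 82 0f  2f 2f 2f 2f 2f 2f 2f 2f  |....."..////////|            
00000080  f3 c8 8d e2 4e                                    |....N           |            
                                                                                          
                                                                                          
                                                                                          
                                                                                          
                                                                                          
                                                                                          


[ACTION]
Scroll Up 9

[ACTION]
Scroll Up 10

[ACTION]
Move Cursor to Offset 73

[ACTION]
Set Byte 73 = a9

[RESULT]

00000000  4d 5a 9f 14 44 da d7 f2  f2 45 2e df 70 8e 08 6e  |MZ..D....E..p..n|            
00000010  86 32 32 32 f1 30 14 6b  a9 f6 26 89 ca f8 b0 e4  |.222.0.k..&.....|            
00000020  d5 b9 f8 f9 47 58 cd 4a  9d 6c 9d 6b 56 43 a1 00  |....GX.J.l.kVC..|            
00000030  3d e3 52 72 94 7c c4 ba  be be be 50 ee 75 10 93  |=.Rr.|.....P.u..|            
00000040  bf 84 84 84 84 84 18 1a  83 A9 2f 64 ff 5c 1f 23  |........../d.\.#|            
00000050  c4 52 fb 91 55 a9 a9 a9  a9 a9 a9 a9 a9 7e ad f5  |.R..U........~..|            
00000060  1e 99 a3 01 66 88 60 53  6d a9 82 db db db db db  |....f.`Sm.......|            
00000070  db db db c6 ed 22 82 0f  2f 2f 2f 2f 2f 2f 2f 2f  |....."..////////|            
00000080  f3 c8 8d e2 4e                                    |....N           |            
                                                                                          
                                                                                          
                                                                                          
                                                                                          
                                                                                          
                                                                                          


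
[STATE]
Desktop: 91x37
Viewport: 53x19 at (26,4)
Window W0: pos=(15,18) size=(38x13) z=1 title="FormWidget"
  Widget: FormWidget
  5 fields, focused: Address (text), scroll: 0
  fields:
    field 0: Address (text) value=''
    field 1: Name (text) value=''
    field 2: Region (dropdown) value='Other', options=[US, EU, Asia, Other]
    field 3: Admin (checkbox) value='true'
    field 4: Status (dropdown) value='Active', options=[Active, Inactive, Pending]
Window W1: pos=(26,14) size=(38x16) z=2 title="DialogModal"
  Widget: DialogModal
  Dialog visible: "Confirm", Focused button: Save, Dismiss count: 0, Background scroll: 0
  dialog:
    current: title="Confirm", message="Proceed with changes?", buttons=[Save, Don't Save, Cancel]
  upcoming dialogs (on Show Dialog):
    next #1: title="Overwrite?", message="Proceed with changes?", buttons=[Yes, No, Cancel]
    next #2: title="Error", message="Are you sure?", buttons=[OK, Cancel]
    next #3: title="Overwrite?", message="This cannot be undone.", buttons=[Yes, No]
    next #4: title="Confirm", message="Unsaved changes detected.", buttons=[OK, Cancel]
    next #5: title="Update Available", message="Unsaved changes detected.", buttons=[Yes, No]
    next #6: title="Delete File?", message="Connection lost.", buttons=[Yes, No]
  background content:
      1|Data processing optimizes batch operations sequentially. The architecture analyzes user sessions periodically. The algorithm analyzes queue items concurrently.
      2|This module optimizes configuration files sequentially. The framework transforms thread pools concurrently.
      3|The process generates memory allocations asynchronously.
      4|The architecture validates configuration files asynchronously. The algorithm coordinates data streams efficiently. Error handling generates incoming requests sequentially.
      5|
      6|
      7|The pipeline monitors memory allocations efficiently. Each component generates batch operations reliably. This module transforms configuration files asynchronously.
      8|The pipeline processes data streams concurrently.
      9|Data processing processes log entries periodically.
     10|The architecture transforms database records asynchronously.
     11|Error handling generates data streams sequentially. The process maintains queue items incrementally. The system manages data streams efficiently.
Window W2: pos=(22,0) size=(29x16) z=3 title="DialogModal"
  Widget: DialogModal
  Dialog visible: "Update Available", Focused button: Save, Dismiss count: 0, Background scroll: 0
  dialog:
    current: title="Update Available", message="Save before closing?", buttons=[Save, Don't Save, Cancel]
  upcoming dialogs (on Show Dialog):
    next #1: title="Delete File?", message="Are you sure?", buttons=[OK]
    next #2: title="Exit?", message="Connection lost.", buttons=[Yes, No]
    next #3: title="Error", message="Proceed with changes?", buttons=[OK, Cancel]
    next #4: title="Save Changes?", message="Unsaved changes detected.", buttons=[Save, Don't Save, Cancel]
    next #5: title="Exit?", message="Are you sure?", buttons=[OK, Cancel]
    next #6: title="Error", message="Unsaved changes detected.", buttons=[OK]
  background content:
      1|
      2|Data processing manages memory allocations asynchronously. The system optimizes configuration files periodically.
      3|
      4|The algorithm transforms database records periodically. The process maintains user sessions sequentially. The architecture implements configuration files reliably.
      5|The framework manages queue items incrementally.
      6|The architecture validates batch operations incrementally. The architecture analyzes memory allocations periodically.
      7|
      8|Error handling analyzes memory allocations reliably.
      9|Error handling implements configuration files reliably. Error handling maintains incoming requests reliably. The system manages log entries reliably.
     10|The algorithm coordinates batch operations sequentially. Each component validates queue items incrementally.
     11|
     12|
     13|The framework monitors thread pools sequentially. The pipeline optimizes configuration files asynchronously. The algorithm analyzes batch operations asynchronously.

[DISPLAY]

a processing manages mem┃                            
                        ┃                            
─────────────────────┐da┃                            
   Update Available  │ue┃                            
 Save before closing?│s ┃                            
[Save]  Don't Save   │  ┃                            
─────────────────────┘em┃                            
or handling implements c┃                            
 algorithm coordinates b┃                            
                        ┃                            
                        ┃━━━━━━━━━━━━┓               
━━━━━━━━━━━━━━━━━━━━━━━━┛            ┃               
┠────────────────────────────────────┨               
┃Data processing optimizes batch oper┃               
┃This module optimizes configuration ┃               
┃The process generates memory allocat┃               
┃Th┌──────────────────────────────┐ra┃               
┃  │           Confirm            │  ┃               
┃  │    Proceed with changes?     │  ┃               


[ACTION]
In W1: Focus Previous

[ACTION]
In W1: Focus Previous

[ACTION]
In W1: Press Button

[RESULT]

a processing manages mem┃                            
                        ┃                            
─────────────────────┐da┃                            
   Update Available  │ue┃                            
 Save before closing?│s ┃                            
[Save]  Don't Save   │  ┃                            
─────────────────────┘em┃                            
or handling implements c┃                            
 algorithm coordinates b┃                            
                        ┃                            
                        ┃━━━━━━━━━━━━┓               
━━━━━━━━━━━━━━━━━━━━━━━━┛            ┃               
┠────────────────────────────────────┨               
┃Data processing optimizes batch oper┃               
┃This module optimizes configuration ┃               
┃The process generates memory allocat┃               
┃The architecture validates configura┃               
┃                                    ┃               
┃                                    ┃               


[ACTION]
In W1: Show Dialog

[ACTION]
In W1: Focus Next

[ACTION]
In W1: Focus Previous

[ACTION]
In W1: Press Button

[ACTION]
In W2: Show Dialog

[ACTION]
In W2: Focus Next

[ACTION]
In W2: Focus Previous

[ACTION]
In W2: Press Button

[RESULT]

a processing manages mem┃                            
                        ┃                            
 algorithm transforms da┃                            
 framework manages queue┃                            
 architecture validates ┃                            
                        ┃                            
or handling analyzes mem┃                            
or handling implements c┃                            
 algorithm coordinates b┃                            
                        ┃                            
                        ┃━━━━━━━━━━━━┓               
━━━━━━━━━━━━━━━━━━━━━━━━┛            ┃               
┠────────────────────────────────────┨               
┃Data processing optimizes batch oper┃               
┃This module optimizes configuration ┃               
┃The process generates memory allocat┃               
┃The architecture validates configura┃               
┃                                    ┃               
┃                                    ┃               


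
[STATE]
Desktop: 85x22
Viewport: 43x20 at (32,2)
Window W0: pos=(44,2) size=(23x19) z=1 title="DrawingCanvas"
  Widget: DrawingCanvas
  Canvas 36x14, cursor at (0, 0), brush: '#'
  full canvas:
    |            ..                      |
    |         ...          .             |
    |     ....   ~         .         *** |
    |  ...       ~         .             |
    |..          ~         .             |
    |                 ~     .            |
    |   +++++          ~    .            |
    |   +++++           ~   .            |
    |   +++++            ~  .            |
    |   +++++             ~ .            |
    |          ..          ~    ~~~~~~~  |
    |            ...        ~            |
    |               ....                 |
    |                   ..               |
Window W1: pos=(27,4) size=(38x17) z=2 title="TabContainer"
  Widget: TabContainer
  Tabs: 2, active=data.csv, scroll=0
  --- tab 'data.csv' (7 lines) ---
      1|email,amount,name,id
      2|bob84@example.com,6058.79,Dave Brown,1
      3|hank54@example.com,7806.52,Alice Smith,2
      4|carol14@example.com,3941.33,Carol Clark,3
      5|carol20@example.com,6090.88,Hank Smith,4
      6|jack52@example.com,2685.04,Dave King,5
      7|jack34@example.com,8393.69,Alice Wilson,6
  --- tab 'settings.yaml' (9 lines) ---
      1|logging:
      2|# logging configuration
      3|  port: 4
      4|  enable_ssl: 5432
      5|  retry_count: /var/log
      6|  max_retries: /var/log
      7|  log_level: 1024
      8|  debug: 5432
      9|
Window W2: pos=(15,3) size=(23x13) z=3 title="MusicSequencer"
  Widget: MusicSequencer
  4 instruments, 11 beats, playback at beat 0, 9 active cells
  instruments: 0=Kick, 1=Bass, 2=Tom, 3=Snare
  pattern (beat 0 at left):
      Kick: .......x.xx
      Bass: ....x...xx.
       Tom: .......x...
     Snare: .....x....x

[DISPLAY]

            ┏━━━━━━━━━━━━━━━━━━━━━┓        
━━━━━┓      ┃ DrawingCanvas       ┃        
     ┃━━━━━━━━━━━━━━━━━━━━━━━━━━┓─┨        
─────┨ner                       ┃ ┃        
0    ┃──────────────────────────┨ ┃        
█    ┃│ settings.yaml           ┃ ┃        
·    ┃──────────────────────────┃ ┃        
·    ┃nt,name,id                ┃ ┃        
█    ┃ple.com,6058.79,Dave Brown┃ ┃        
     ┃mple.com,7806.52,Alice Smi┃ ┃        
     ┃ample.com,3941.33,Carol Cl┃ ┃        
     ┃ample.com,6090.88,Hank Smi┃~┃        
     ┃mple.com,2685.04,Dave King┃ ┃        
━━━━━┛mple.com,8393.69,Alice Wil┃ ┃        
                                ┃ ┃        
                                ┃ ┃        
                                ┃.┃        
                                ┃ ┃        
━━━━━━━━━━━━━━━━━━━━━━━━━━━━━━━━┛━┛        
                                           


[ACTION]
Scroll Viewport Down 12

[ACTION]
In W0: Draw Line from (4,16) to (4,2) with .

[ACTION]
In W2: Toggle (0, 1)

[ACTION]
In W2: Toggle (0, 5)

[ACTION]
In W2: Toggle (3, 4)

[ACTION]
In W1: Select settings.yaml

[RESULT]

            ┏━━━━━━━━━━━━━━━━━━━━━┓        
━━━━━┓      ┃ DrawingCanvas       ┃        
     ┃━━━━━━━━━━━━━━━━━━━━━━━━━━┓─┨        
─────┨ner                       ┃ ┃        
0    ┃──────────────────────────┨ ┃        
█    ┃│[settings.yaml]          ┃ ┃        
·    ┃──────────────────────────┃ ┃        
·    ┃                          ┃ ┃        
█    ┃configuration             ┃ ┃        
     ┃                          ┃ ┃        
     ┃sl: 5432                  ┃ ┃        
     ┃unt: /var/log             ┃~┃        
     ┃ies: /var/log             ┃ ┃        
━━━━━┛l: 1024                   ┃ ┃        
bug: 5432                       ┃ ┃        
                                ┃ ┃        
                                ┃.┃        
                                ┃ ┃        
━━━━━━━━━━━━━━━━━━━━━━━━━━━━━━━━┛━┛        
                                           


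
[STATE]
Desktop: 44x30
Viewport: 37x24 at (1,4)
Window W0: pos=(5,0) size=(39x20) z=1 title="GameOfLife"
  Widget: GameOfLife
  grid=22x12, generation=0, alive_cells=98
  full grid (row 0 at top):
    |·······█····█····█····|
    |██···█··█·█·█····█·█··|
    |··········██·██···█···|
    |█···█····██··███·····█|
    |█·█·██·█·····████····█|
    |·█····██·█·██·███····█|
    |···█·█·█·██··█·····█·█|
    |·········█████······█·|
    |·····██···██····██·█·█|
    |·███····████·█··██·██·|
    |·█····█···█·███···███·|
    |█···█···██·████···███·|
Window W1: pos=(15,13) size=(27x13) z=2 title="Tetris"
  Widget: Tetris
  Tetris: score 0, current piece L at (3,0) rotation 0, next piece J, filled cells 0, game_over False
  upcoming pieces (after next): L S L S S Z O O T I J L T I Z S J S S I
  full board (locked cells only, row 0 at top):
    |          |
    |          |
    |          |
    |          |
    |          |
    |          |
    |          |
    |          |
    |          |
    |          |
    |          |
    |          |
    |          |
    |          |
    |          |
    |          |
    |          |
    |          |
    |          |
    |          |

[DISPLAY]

    ┃·······█····█····█····          
    ┃██···█··█·█·█····█·█··          
    ┃··········██·██···█···          
    ┃█···█····██··███·····█          
    ┃█·█·██·█·····████····█          
    ┃·█····██·█·██·███····█          
    ┃···█·█·█·██··█·····█·█          
    ┃·········█████······█·          
    ┃·····██···██····██·█·█          
    ┃·███····█┏━━━━━━━━━━━━━━━━━━━━━━
    ┃·█····█··┃ Tetris               
    ┃█···█···█┠──────────────────────
    ┃         ┃          │Next:      
    ┃         ┃          │█          
    ┃         ┃          │███        
    ┗━━━━━━━━━┃          │           
              ┃          │           
              ┃          │           
              ┃          │Score:     
              ┃          │0          
              ┃          │           
              ┗━━━━━━━━━━━━━━━━━━━━━━
                                     
                                     


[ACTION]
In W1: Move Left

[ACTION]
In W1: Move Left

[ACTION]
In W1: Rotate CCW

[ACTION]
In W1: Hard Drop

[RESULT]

    ┃·······█····█····█····          
    ┃██···█··█·█·█····█·█··          
    ┃··········██·██···█···          
    ┃█···█····██··███·····█          
    ┃█·█·██·█·····████····█          
    ┃·█····██·█·██·███····█          
    ┃···█·█·█·██··█·····█·█          
    ┃·········█████······█·          
    ┃·····██···██····██·█·█          
    ┃·███····█┏━━━━━━━━━━━━━━━━━━━━━━
    ┃·█····█··┃ Tetris               
    ┃█···█···█┠──────────────────────
    ┃         ┃          │Next:      
    ┃         ┃          │  ▒        
    ┃         ┃          │▒▒▒        
    ┗━━━━━━━━━┃          │           
              ┃          │           
              ┃          │           
              ┃ ▒▒       │Score:     
              ┃  ▒       │0          
              ┃  ▒       │           
              ┗━━━━━━━━━━━━━━━━━━━━━━
                                     
                                     


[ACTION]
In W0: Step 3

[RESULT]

    ┃··········██··········          
    ┃·█········██····███···          
    ┃██████···█·█····███···          
    ┃···█·██·███···········          
    ┃█··█·█·█·█·██·······██          
    ┃·█···█·██··██········█          
    ┃·█··█·█····███···██··█          
    ┃·█···██·█···█··██··█·█          
    ┃·████·█··█··████···█·█          
    ┃█··██·█··┏━━━━━━━━━━━━━━━━━━━━━━
    ┃██····█·█┃ Tetris               
    ┃·········┠──────────────────────
    ┃         ┃          │Next:      
    ┃         ┃          │  ▒        
    ┃         ┃          │▒▒▒        
    ┗━━━━━━━━━┃          │           
              ┃          │           
              ┃          │           
              ┃ ▒▒       │Score:     
              ┃  ▒       │0          
              ┃  ▒       │           
              ┗━━━━━━━━━━━━━━━━━━━━━━
                                     
                                     


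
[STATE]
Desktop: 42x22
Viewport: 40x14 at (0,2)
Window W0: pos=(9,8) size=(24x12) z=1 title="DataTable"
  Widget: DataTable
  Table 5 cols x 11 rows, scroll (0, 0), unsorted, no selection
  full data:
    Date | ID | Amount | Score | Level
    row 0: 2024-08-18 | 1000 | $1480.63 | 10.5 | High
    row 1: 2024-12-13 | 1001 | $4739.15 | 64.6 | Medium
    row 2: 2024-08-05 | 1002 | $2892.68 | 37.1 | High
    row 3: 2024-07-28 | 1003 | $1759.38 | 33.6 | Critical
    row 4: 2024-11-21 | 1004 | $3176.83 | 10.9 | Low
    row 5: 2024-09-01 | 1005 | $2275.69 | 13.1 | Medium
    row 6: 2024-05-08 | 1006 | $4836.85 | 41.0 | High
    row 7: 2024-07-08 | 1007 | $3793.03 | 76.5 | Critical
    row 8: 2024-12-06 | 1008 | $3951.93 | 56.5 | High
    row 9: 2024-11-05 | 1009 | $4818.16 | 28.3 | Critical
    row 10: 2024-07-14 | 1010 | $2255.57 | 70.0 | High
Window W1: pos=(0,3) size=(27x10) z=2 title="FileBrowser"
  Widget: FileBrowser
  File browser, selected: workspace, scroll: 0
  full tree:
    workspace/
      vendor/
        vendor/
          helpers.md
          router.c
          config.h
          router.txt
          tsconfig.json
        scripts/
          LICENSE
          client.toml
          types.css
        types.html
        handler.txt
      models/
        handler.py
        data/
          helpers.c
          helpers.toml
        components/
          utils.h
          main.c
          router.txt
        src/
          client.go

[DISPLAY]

                                        
┏━━━━━━━━━━━━━━━━━━━━━━━━━┓             
┃ FileBrowser             ┃             
┠─────────────────────────┨             
┃> [-] workspace/         ┃             
┃    [+] vendor/          ┃             
┃    [+] models/          ┃━━━━━┓       
┃                         ┃     ┃       
┃                         ┃─────┨       
┃                         ┃mount┃       
┗━━━━━━━━━━━━━━━━━━━━━━━━━┛─────┃       
         ┃2024-08-18│1000│$1480.┃       
         ┃2024-12-13│1001│$4739.┃       
         ┃2024-08-05│1002│$2892.┃       


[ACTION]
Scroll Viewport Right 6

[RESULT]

                                        
━━━━━━━━━━━━━━━━━━━━━━━━┓               
FileBrowser             ┃               
────────────────────────┨               
 [-] workspace/         ┃               
   [+] vendor/          ┃               
   [+] models/          ┃━━━━━┓         
                        ┃     ┃         
                        ┃─────┨         
                        ┃mount┃         
━━━━━━━━━━━━━━━━━━━━━━━━┛─────┃         
       ┃2024-08-18│1000│$1480.┃         
       ┃2024-12-13│1001│$4739.┃         
       ┃2024-08-05│1002│$2892.┃         


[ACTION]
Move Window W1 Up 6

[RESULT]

────────────────────────┨               
 [-] workspace/         ┃               
   [+] vendor/          ┃               
   [+] models/          ┃               
                        ┃               
                        ┃               
                        ┃━━━━━┓         
━━━━━━━━━━━━━━━━━━━━━━━━┛     ┃         
       ┠──────────────────────┨         
       ┃Date      │ID  │Amount┃         
       ┃──────────┼────┼──────┃         
       ┃2024-08-18│1000│$1480.┃         
       ┃2024-12-13│1001│$4739.┃         
       ┃2024-08-05│1002│$2892.┃         


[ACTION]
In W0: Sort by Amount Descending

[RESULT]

────────────────────────┨               
 [-] workspace/         ┃               
   [+] vendor/          ┃               
   [+] models/          ┃               
                        ┃               
                        ┃               
                        ┃━━━━━┓         
━━━━━━━━━━━━━━━━━━━━━━━━┛     ┃         
       ┠──────────────────────┨         
       ┃Date      │ID  │Amount┃         
       ┃──────────┼────┼──────┃         
       ┃2024-05-08│1006│$4836.┃         
       ┃2024-11-05│1009│$4818.┃         
       ┃2024-12-13│1001│$4739.┃         


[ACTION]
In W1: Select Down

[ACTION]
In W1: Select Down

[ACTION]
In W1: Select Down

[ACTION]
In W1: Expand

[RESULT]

────────────────────────┨               
 [-] workspace/         ┃               
   [+] vendor/          ┃               
 > [-] models/          ┃               
     handler.py         ┃               
     [+] data/          ┃               
     [+] components/    ┃━━━━━┓         
━━━━━━━━━━━━━━━━━━━━━━━━┛     ┃         
       ┠──────────────────────┨         
       ┃Date      │ID  │Amount┃         
       ┃──────────┼────┼──────┃         
       ┃2024-05-08│1006│$4836.┃         
       ┃2024-11-05│1009│$4818.┃         
       ┃2024-12-13│1001│$4739.┃         


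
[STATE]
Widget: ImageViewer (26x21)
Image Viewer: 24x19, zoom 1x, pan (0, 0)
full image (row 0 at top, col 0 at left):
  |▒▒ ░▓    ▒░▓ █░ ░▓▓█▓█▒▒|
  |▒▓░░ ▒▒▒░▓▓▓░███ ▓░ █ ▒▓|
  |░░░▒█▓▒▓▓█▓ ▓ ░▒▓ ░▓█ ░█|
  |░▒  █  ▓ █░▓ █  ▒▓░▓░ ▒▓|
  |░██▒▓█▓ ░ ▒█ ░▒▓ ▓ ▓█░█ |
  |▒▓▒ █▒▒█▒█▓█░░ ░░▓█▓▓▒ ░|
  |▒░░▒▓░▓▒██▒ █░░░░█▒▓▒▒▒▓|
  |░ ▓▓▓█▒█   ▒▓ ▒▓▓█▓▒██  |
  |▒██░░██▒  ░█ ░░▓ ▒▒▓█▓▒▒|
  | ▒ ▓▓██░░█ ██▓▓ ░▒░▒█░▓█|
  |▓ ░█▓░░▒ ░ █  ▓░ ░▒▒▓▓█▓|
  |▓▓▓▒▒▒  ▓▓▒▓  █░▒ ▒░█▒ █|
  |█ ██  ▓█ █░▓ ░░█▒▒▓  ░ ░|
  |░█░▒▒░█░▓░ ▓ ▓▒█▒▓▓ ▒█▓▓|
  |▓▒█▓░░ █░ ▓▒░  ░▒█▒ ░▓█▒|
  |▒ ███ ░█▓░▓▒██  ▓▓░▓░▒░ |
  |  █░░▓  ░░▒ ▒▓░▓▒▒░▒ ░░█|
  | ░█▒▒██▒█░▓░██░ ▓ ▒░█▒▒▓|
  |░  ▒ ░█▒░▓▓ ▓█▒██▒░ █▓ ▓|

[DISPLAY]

▒▒ ░▓    ▒░▓ █░ ░▓▓█▓█▒▒  
▒▓░░ ▒▒▒░▓▓▓░███ ▓░ █ ▒▓  
░░░▒█▓▒▓▓█▓ ▓ ░▒▓ ░▓█ ░█  
░▒  █  ▓ █░▓ █  ▒▓░▓░ ▒▓  
░██▒▓█▓ ░ ▒█ ░▒▓ ▓ ▓█░█   
▒▓▒ █▒▒█▒█▓█░░ ░░▓█▓▓▒ ░  
▒░░▒▓░▓▒██▒ █░░░░█▒▓▒▒▒▓  
░ ▓▓▓█▒█   ▒▓ ▒▓▓█▓▒██    
▒██░░██▒  ░█ ░░▓ ▒▒▓█▓▒▒  
 ▒ ▓▓██░░█ ██▓▓ ░▒░▒█░▓█  
▓ ░█▓░░▒ ░ █  ▓░ ░▒▒▓▓█▓  
▓▓▓▒▒▒  ▓▓▒▓  █░▒ ▒░█▒ █  
█ ██  ▓█ █░▓ ░░█▒▒▓  ░ ░  
░█░▒▒░█░▓░ ▓ ▓▒█▒▓▓ ▒█▓▓  
▓▒█▓░░ █░ ▓▒░  ░▒█▒ ░▓█▒  
▒ ███ ░█▓░▓▒██  ▓▓░▓░▒░   
  █░░▓  ░░▒ ▒▓░▓▒▒░▒ ░░█  
 ░█▒▒██▒█░▓░██░ ▓ ▒░█▒▒▓  
░  ▒ ░█▒░▓▓ ▓█▒██▒░ █▓ ▓  
                          
                          


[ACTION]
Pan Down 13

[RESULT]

░█░▒▒░█░▓░ ▓ ▓▒█▒▓▓ ▒█▓▓  
▓▒█▓░░ █░ ▓▒░  ░▒█▒ ░▓█▒  
▒ ███ ░█▓░▓▒██  ▓▓░▓░▒░   
  █░░▓  ░░▒ ▒▓░▓▒▒░▒ ░░█  
 ░█▒▒██▒█░▓░██░ ▓ ▒░█▒▒▓  
░  ▒ ░█▒░▓▓ ▓█▒██▒░ █▓ ▓  
                          
                          
                          
                          
                          
                          
                          
                          
                          
                          
                          
                          
                          
                          
                          


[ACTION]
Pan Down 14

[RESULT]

                          
                          
                          
                          
                          
                          
                          
                          
                          
                          
                          
                          
                          
                          
                          
                          
                          
                          
                          
                          
                          


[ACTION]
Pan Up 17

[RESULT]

▓ ░█▓░░▒ ░ █  ▓░ ░▒▒▓▓█▓  
▓▓▓▒▒▒  ▓▓▒▓  █░▒ ▒░█▒ █  
█ ██  ▓█ █░▓ ░░█▒▒▓  ░ ░  
░█░▒▒░█░▓░ ▓ ▓▒█▒▓▓ ▒█▓▓  
▓▒█▓░░ █░ ▓▒░  ░▒█▒ ░▓█▒  
▒ ███ ░█▓░▓▒██  ▓▓░▓░▒░   
  █░░▓  ░░▒ ▒▓░▓▒▒░▒ ░░█  
 ░█▒▒██▒█░▓░██░ ▓ ▒░█▒▒▓  
░  ▒ ░█▒░▓▓ ▓█▒██▒░ █▓ ▓  
                          
                          
                          
                          
                          
                          
                          
                          
                          
                          
                          
                          


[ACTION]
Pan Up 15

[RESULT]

▒▒ ░▓    ▒░▓ █░ ░▓▓█▓█▒▒  
▒▓░░ ▒▒▒░▓▓▓░███ ▓░ █ ▒▓  
░░░▒█▓▒▓▓█▓ ▓ ░▒▓ ░▓█ ░█  
░▒  █  ▓ █░▓ █  ▒▓░▓░ ▒▓  
░██▒▓█▓ ░ ▒█ ░▒▓ ▓ ▓█░█   
▒▓▒ █▒▒█▒█▓█░░ ░░▓█▓▓▒ ░  
▒░░▒▓░▓▒██▒ █░░░░█▒▓▒▒▒▓  
░ ▓▓▓█▒█   ▒▓ ▒▓▓█▓▒██    
▒██░░██▒  ░█ ░░▓ ▒▒▓█▓▒▒  
 ▒ ▓▓██░░█ ██▓▓ ░▒░▒█░▓█  
▓ ░█▓░░▒ ░ █  ▓░ ░▒▒▓▓█▓  
▓▓▓▒▒▒  ▓▓▒▓  █░▒ ▒░█▒ █  
█ ██  ▓█ █░▓ ░░█▒▒▓  ░ ░  
░█░▒▒░█░▓░ ▓ ▓▒█▒▓▓ ▒█▓▓  
▓▒█▓░░ █░ ▓▒░  ░▒█▒ ░▓█▒  
▒ ███ ░█▓░▓▒██  ▓▓░▓░▒░   
  █░░▓  ░░▒ ▒▓░▓▒▒░▒ ░░█  
 ░█▒▒██▒█░▓░██░ ▓ ▒░█▒▒▓  
░  ▒ ░█▒░▓▓ ▓█▒██▒░ █▓ ▓  
                          
                          


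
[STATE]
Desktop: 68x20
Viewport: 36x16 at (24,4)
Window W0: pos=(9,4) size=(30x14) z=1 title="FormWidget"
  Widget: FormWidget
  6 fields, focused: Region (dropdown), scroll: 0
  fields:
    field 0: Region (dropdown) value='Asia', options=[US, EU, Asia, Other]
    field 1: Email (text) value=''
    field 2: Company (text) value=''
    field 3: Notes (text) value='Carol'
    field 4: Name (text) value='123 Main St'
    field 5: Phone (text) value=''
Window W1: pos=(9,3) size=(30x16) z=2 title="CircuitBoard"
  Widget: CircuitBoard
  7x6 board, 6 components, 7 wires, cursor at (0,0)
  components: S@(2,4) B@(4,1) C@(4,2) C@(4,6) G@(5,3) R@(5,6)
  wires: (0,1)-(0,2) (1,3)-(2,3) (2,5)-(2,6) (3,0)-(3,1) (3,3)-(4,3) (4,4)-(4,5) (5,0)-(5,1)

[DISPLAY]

              ┃                     
──────────────┨                     
 6            ┃                     
              ┃                     
              ┃                     
  ·           ┃                     
  │           ┃                     
  ·   S   · ─ ┃                     
              ┃                     
  ·           ┃                     
  │           ┃                     
  ·   · ─ ·   ┃                     
              ┃                     
  G           ┃                     
━━━━━━━━━━━━━━┛                     
                                    


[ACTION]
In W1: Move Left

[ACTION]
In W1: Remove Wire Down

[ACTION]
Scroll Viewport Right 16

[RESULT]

      ┃                             
──────┨                             
      ┃                             
      ┃                             
      ┃                             
      ┃                             
      ┃                             
  · ─ ┃                             
      ┃                             
      ┃                             
      ┃                             
─ ·   ┃                             
      ┃                             
      ┃                             
━━━━━━┛                             
                                    


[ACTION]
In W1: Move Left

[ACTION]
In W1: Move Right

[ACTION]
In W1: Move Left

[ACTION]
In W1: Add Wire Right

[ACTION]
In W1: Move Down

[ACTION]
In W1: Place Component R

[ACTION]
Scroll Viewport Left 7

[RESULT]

             ┃                      
─────────────┨                      
6            ┃                      
             ┃                      
             ┃                      
 ·           ┃                      
 │           ┃                      
 ·   S   · ─ ┃                      
             ┃                      
 ·           ┃                      
 │           ┃                      
 ·   · ─ ·   ┃                      
             ┃                      
 G           ┃                      
━━━━━━━━━━━━━┛                      
                                    


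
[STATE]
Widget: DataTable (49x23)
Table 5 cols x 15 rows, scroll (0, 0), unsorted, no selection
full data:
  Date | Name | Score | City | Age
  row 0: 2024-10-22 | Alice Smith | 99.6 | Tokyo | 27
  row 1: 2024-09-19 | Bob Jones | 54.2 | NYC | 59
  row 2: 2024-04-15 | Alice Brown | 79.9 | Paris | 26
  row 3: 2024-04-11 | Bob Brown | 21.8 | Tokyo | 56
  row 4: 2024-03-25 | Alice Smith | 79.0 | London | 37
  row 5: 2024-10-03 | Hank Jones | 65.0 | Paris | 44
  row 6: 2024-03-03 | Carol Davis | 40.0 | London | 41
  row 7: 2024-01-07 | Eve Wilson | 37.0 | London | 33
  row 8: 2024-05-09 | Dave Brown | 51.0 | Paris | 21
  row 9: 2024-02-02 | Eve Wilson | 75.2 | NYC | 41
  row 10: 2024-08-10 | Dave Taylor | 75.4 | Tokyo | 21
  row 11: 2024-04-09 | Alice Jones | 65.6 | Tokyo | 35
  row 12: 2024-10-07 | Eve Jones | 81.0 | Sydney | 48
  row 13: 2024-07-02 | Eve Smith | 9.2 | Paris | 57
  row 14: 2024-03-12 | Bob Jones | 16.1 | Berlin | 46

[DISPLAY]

Date      │Name       │Score│City  │Age          
──────────┼───────────┼─────┼──────┼───          
2024-10-22│Alice Smith│99.6 │Tokyo │27           
2024-09-19│Bob Jones  │54.2 │NYC   │59           
2024-04-15│Alice Brown│79.9 │Paris │26           
2024-04-11│Bob Brown  │21.8 │Tokyo │56           
2024-03-25│Alice Smith│79.0 │London│37           
2024-10-03│Hank Jones │65.0 │Paris │44           
2024-03-03│Carol Davis│40.0 │London│41           
2024-01-07│Eve Wilson │37.0 │London│33           
2024-05-09│Dave Brown │51.0 │Paris │21           
2024-02-02│Eve Wilson │75.2 │NYC   │41           
2024-08-10│Dave Taylor│75.4 │Tokyo │21           
2024-04-09│Alice Jones│65.6 │Tokyo │35           
2024-10-07│Eve Jones  │81.0 │Sydney│48           
2024-07-02│Eve Smith  │9.2  │Paris │57           
2024-03-12│Bob Jones  │16.1 │Berlin│46           
                                                 
                                                 
                                                 
                                                 
                                                 
                                                 


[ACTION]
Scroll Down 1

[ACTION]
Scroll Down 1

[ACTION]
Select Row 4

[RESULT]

Date      │Name       │Score│City  │Age          
──────────┼───────────┼─────┼──────┼───          
2024-10-22│Alice Smith│99.6 │Tokyo │27           
2024-09-19│Bob Jones  │54.2 │NYC   │59           
2024-04-15│Alice Brown│79.9 │Paris │26           
2024-04-11│Bob Brown  │21.8 │Tokyo │56           
>024-03-25│Alice Smith│79.0 │London│37           
2024-10-03│Hank Jones │65.0 │Paris │44           
2024-03-03│Carol Davis│40.0 │London│41           
2024-01-07│Eve Wilson │37.0 │London│33           
2024-05-09│Dave Brown │51.0 │Paris │21           
2024-02-02│Eve Wilson │75.2 │NYC   │41           
2024-08-10│Dave Taylor│75.4 │Tokyo │21           
2024-04-09│Alice Jones│65.6 │Tokyo │35           
2024-10-07│Eve Jones  │81.0 │Sydney│48           
2024-07-02│Eve Smith  │9.2  │Paris │57           
2024-03-12│Bob Jones  │16.1 │Berlin│46           
                                                 
                                                 
                                                 
                                                 
                                                 
                                                 
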